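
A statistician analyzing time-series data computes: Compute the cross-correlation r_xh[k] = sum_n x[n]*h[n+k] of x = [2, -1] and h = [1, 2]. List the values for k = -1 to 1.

Both sequences indexed from 0 and zero outside their support.
Lags with overlap: k = -1 to 1.
  r_xh[-1] = x[1]*h[0] = -1
  r_xh[0] = x[0]*h[0] + x[1]*h[1] = 0
  r_xh[1] = x[0]*h[1] = 4
r_xh = [-1, 0, 4] (for k = -1, ..., 1)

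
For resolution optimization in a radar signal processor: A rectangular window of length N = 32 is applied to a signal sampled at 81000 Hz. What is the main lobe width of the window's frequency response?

For a rectangular window of length N,
the main lobe width in frequency is 2*f_s/N.
= 2*81000/32 = 10125/2 Hz
This determines the minimum frequency separation for resolving two sinusoids.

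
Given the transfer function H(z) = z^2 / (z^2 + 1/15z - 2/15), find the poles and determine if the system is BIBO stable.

Poles are roots of the denominator: z^2 + 1/15z - 2/15 = 0.
Quadratic formula: z = [-(1/15) +/- sqrt((1/15)^2 - 4*(-2/15))] / 2
Discriminant = 1/225 + 8/15 = 121/225; sqrt = 11/15.
z = (-1/15 +/- 11/15) / 2 => z = 1/3 or z = -2/5.
|p1| = 1/3, |p2| = 2/5.
For BIBO stability, all poles must lie inside the unit circle (|p| < 1).
System is STABLE since both |p| < 1.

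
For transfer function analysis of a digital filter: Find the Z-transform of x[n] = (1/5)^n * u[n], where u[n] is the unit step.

The Z-transform of a^n * u[n] is z/(z-a) for |z| > |a|.
Here a = 1/5, so X(z) = z/(z - (1/5)) = 5z/(5z - 1)
ROC: |z| > 1/5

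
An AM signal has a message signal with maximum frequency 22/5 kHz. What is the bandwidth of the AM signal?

In AM (double-sideband), the bandwidth is twice the message frequency.
BW = 2 * f_m = 2 * 22/5 kHz = 44/5 kHz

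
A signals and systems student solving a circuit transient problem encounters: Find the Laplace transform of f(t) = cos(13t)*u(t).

Standard pair: cos(wt)*u(t) <-> s/(s^2+w^2)
With w = 13: L{cos(13t)*u(t)} = s/(s^2+169)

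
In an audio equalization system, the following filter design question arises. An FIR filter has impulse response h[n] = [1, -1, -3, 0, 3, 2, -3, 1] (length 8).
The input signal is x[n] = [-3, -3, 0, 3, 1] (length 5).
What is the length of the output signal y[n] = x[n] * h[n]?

For linear convolution, the output length is:
len(y) = len(x) + len(h) - 1 = 5 + 8 - 1 = 12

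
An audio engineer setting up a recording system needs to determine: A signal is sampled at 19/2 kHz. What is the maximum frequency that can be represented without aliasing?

The maximum frequency that can be represented without aliasing
is the Nyquist frequency: f_max = f_s / 2 = 19/2 kHz / 2 = 19/4 kHz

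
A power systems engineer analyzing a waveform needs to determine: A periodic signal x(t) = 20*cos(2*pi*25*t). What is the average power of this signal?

Average power of A*cos(wt) is A^2/2.
P = 20^2 / 2 = 400/2 = 200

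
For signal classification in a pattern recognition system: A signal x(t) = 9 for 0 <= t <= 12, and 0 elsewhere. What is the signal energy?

Energy = integral of |x(t)|^2 dt over the signal duration
= 9^2 * 12 = 81 * 12 = 972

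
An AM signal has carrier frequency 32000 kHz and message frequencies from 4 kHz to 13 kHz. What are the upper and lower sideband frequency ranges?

Upper sideband (USB) = fc + [fm_low, fm_high] = 32000 + [4, 13] = [32004, 32013] kHz
Lower sideband (LSB) = fc - [fm_high, fm_low] = 32000 - [13, 4] = [31987, 31996] kHz
Total occupied spectrum: 31987 kHz to 32013 kHz (plus carrier at 32000 kHz)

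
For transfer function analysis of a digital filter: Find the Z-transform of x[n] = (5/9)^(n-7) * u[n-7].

Time-shifting property: if X(z) = Z{x[n]}, then Z{x[n-d]} = z^(-d) * X(z)
X(z) = z/(z - 5/9) for x[n] = (5/9)^n * u[n]
Z{x[n-7]} = z^(-7) * z/(z - 5/9) = z^(-6)/(z - 5/9)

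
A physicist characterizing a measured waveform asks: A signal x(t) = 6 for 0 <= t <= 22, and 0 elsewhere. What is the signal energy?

Energy = integral of |x(t)|^2 dt over the signal duration
= 6^2 * 22 = 36 * 22 = 792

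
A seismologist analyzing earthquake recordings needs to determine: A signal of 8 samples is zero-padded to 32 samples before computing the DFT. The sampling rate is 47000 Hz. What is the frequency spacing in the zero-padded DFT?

Original DFT: N = 8, resolution = f_s/N = 47000/8 = 5875 Hz
Zero-padded DFT: N = 32, resolution = f_s/N = 47000/32 = 5875/4 Hz
Zero-padding interpolates the spectrum (finer frequency grid)
but does NOT improve the true spectral resolution (ability to resolve close frequencies).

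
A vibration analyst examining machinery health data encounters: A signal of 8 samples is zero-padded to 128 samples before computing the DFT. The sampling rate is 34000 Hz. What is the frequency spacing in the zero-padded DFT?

Original DFT: N = 8, resolution = f_s/N = 34000/8 = 4250 Hz
Zero-padded DFT: N = 128, resolution = f_s/N = 34000/128 = 2125/8 Hz
Zero-padding interpolates the spectrum (finer frequency grid)
but does NOT improve the true spectral resolution (ability to resolve close frequencies).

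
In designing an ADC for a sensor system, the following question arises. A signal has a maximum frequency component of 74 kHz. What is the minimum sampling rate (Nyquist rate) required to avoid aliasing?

By the Nyquist-Shannon sampling theorem,
the minimum sampling rate (Nyquist rate) must be at least 2 * f_max.
Nyquist rate = 2 * 74 kHz = 148 kHz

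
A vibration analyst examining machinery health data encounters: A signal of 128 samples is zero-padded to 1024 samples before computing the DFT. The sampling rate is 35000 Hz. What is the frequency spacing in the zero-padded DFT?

Original DFT: N = 128, resolution = f_s/N = 35000/128 = 4375/16 Hz
Zero-padded DFT: N = 1024, resolution = f_s/N = 35000/1024 = 4375/128 Hz
Zero-padding interpolates the spectrum (finer frequency grid)
but does NOT improve the true spectral resolution (ability to resolve close frequencies).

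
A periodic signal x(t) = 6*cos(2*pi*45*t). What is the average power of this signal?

Average power of A*cos(wt) is A^2/2.
P = 6^2 / 2 = 36/2 = 18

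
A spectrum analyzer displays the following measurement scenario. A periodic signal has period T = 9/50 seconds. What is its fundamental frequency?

The fundamental frequency is the reciprocal of the period.
f = 1/T = 1/(9/50) = 50/9 Hz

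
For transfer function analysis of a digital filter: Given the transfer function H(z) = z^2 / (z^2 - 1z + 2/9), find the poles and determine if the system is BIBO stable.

Poles are roots of the denominator: z^2 - 1z + 2/9 = 0.
Quadratic formula: z = [-(-1) +/- sqrt((-1)^2 - 4*(2/9))] / 2
Discriminant = 1 - 8/9 = 1/9; sqrt = 1/3.
z = (1 +/- 1/3) / 2 => z = 2/3 or z = 1/3.
|p1| = 1/3, |p2| = 2/3.
For BIBO stability, all poles must lie inside the unit circle (|p| < 1).
System is STABLE since both |p| < 1.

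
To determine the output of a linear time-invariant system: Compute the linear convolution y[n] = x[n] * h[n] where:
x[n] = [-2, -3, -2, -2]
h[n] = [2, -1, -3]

y[n] = sum_k x[k]*h[n-k]. Output length = len(x) + len(h) - 1 = 4 + 3 - 1 = 6.
y[0] = -2*2 = -4
y[1] = -3*2 + -2*-1 = -4
y[2] = -2*2 + -3*-1 + -2*-3 = 5
y[3] = -2*2 + -2*-1 + -3*-3 = 7
y[4] = -2*-1 + -2*-3 = 8
y[5] = -2*-3 = 6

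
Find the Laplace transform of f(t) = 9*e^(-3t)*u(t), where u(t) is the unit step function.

Standard Laplace transform pair:
e^(-at)*u(t) <-> 1/(s+a)
With a = 3: L{9*e^(-3t)*u(t)} = 9/(s+3), ROC: Re(s) > -3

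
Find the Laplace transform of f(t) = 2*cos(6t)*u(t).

Standard pair: cos(wt)*u(t) <-> s/(s^2+w^2)
With w = 6: L{2*cos(6t)*u(t)} = 2s/(s^2+36)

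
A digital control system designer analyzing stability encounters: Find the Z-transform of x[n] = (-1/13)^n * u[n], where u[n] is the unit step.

The Z-transform of a^n * u[n] is z/(z-a) for |z| > |a|.
Here a = -1/13, so X(z) = z/(z - (-1/13)) = 13z/(13z + 1)
ROC: |z| > 1/13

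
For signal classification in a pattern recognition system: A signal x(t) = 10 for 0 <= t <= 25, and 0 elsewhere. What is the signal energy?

Energy = integral of |x(t)|^2 dt over the signal duration
= 10^2 * 25 = 100 * 25 = 2500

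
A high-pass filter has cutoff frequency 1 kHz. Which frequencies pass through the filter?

A high-pass filter passes all frequencies above the cutoff frequency 1 kHz and attenuates lower frequencies.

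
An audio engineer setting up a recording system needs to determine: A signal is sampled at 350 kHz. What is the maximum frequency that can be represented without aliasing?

The maximum frequency that can be represented without aliasing
is the Nyquist frequency: f_max = f_s / 2 = 350 kHz / 2 = 175 kHz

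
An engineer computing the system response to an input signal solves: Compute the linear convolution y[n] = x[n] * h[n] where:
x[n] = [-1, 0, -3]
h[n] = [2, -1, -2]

y[n] = sum_k x[k]*h[n-k]. Output length = len(x) + len(h) - 1 = 3 + 3 - 1 = 5.
y[0] = -1*2 = -2
y[1] = 0*2 + -1*-1 = 1
y[2] = -3*2 + 0*-1 + -1*-2 = -4
y[3] = -3*-1 + 0*-2 = 3
y[4] = -3*-2 = 6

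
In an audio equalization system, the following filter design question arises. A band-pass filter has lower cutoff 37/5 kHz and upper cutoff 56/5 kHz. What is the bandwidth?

Bandwidth = f_high - f_low
= 56/5 kHz - 37/5 kHz = 19/5 kHz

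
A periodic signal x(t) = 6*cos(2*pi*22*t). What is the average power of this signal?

Average power of A*cos(wt) is A^2/2.
P = 6^2 / 2 = 36/2 = 18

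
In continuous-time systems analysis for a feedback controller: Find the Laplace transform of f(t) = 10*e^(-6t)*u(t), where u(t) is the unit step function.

Standard Laplace transform pair:
e^(-at)*u(t) <-> 1/(s+a)
With a = 6: L{10*e^(-6t)*u(t)} = 10/(s+6), ROC: Re(s) > -6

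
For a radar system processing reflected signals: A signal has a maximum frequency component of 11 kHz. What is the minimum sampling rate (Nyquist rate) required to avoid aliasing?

By the Nyquist-Shannon sampling theorem,
the minimum sampling rate (Nyquist rate) must be at least 2 * f_max.
Nyquist rate = 2 * 11 kHz = 22 kHz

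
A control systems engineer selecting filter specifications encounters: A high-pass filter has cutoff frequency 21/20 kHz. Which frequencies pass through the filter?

A high-pass filter passes all frequencies above the cutoff frequency 21/20 kHz and attenuates lower frequencies.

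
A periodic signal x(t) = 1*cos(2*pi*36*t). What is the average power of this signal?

Average power of A*cos(wt) is A^2/2.
P = 1^2 / 2 = 1/2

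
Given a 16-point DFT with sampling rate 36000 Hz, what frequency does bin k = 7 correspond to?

The frequency of DFT bin k is: f_k = k * f_s / N
f_7 = 7 * 36000 / 16 = 15750 Hz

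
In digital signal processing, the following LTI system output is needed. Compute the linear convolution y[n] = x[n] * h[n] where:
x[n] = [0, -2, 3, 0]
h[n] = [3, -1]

y[n] = sum_k x[k]*h[n-k]. Output length = len(x) + len(h) - 1 = 4 + 2 - 1 = 5.
y[0] = 0*3 = 0
y[1] = -2*3 + 0*-1 = -6
y[2] = 3*3 + -2*-1 = 11
y[3] = 0*3 + 3*-1 = -3
y[4] = 0*-1 = 0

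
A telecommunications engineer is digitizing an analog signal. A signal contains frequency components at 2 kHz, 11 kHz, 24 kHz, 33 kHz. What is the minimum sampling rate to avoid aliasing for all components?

The highest frequency component is f_max = 33 kHz.
Nyquist rate = 2 * f_max = 2 * 33 kHz = 66 kHz.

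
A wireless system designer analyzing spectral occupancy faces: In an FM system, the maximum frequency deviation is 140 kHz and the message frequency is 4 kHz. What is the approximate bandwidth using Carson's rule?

Carson's rule: BW = 2*(delta_f + f_m)
= 2*(140 + 4) kHz = 288 kHz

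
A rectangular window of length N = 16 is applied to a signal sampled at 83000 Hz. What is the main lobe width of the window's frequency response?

For a rectangular window of length N,
the main lobe width in frequency is 2*f_s/N.
= 2*83000/16 = 10375 Hz
This determines the minimum frequency separation for resolving two sinusoids.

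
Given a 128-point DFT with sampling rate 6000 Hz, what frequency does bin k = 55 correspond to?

The frequency of DFT bin k is: f_k = k * f_s / N
f_55 = 55 * 6000 / 128 = 20625/8 Hz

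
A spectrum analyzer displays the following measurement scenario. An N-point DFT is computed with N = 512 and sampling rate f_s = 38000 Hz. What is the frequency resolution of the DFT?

DFT frequency resolution = f_s / N
= 38000 / 512 = 2375/32 Hz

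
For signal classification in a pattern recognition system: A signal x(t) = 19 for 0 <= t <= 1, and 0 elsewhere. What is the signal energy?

Energy = integral of |x(t)|^2 dt over the signal duration
= 19^2 * 1 = 361 * 1 = 361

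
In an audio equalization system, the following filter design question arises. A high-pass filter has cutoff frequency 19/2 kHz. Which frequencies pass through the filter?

A high-pass filter passes all frequencies above the cutoff frequency 19/2 kHz and attenuates lower frequencies.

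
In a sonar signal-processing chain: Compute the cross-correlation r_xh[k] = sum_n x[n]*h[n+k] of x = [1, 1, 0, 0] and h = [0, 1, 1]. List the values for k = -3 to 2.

Both sequences indexed from 0 and zero outside their support.
Lags with overlap: k = -3 to 2.
  r_xh[-3] = x[3]*h[0] = 0
  r_xh[-2] = x[2]*h[0] + x[3]*h[1] = 0
  r_xh[-1] = x[1]*h[0] + x[2]*h[1] + x[3]*h[2] = 0
  r_xh[0] = x[0]*h[0] + x[1]*h[1] + x[2]*h[2] = 1
  r_xh[1] = x[0]*h[1] + x[1]*h[2] = 2
  r_xh[2] = x[0]*h[2] = 1
r_xh = [0, 0, 0, 1, 2, 1] (for k = -3, ..., 2)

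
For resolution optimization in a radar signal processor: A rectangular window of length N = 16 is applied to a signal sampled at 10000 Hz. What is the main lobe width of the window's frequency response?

For a rectangular window of length N,
the main lobe width in frequency is 2*f_s/N.
= 2*10000/16 = 1250 Hz
This determines the minimum frequency separation for resolving two sinusoids.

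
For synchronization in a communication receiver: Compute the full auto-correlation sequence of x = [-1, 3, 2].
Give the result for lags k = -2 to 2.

r_xx[k] = sum_m x[m]*x[m+k], indexed from 0, for k = -2 to 2:
  r_xx[-2] = x[2]*x[0] = -2
  r_xx[-1] = x[1]*x[0] + x[2]*x[1] = 3
  r_xx[0] = x[0]*x[0] + x[1]*x[1] + x[2]*x[2] = 14
  r_xx[1] = x[0]*x[1] + x[1]*x[2] = 3
  r_xx[2] = x[0]*x[2] = -2
r_xx = [-2, 3, 14, 3, -2]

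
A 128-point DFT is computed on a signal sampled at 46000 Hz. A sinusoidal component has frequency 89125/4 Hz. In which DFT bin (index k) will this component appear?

DFT frequency resolution = f_s/N = 46000/128 = 2875/8 Hz
Bin index k = f_signal / resolution = 89125/4 / 2875/8 = 62
The signal frequency 89125/4 Hz falls in DFT bin k = 62.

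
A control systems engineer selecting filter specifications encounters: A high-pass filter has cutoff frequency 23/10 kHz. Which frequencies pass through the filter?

A high-pass filter passes all frequencies above the cutoff frequency 23/10 kHz and attenuates lower frequencies.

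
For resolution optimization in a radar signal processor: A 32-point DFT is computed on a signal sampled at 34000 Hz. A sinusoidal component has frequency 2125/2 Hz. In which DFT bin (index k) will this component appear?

DFT frequency resolution = f_s/N = 34000/32 = 2125/2 Hz
Bin index k = f_signal / resolution = 2125/2 / 2125/2 = 1
The signal frequency 2125/2 Hz falls in DFT bin k = 1.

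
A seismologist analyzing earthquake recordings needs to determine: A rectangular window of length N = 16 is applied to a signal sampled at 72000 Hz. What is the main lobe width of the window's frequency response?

For a rectangular window of length N,
the main lobe width in frequency is 2*f_s/N.
= 2*72000/16 = 9000 Hz
This determines the minimum frequency separation for resolving two sinusoids.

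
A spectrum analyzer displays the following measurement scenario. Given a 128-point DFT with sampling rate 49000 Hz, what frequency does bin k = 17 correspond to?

The frequency of DFT bin k is: f_k = k * f_s / N
f_17 = 17 * 49000 / 128 = 104125/16 Hz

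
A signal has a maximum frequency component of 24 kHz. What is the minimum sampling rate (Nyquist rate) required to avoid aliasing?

By the Nyquist-Shannon sampling theorem,
the minimum sampling rate (Nyquist rate) must be at least 2 * f_max.
Nyquist rate = 2 * 24 kHz = 48 kHz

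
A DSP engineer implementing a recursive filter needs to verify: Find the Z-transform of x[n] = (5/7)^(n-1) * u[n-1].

Time-shifting property: if X(z) = Z{x[n]}, then Z{x[n-d]} = z^(-d) * X(z)
X(z) = z/(z - 5/7) for x[n] = (5/7)^n * u[n]
Z{x[n-1]} = z^(-1) * z/(z - 5/7) = 1/(z - 5/7)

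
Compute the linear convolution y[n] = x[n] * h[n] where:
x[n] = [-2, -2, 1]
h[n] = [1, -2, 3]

y[n] = sum_k x[k]*h[n-k]. Output length = len(x) + len(h) - 1 = 3 + 3 - 1 = 5.
y[0] = -2*1 = -2
y[1] = -2*1 + -2*-2 = 2
y[2] = 1*1 + -2*-2 + -2*3 = -1
y[3] = 1*-2 + -2*3 = -8
y[4] = 1*3 = 3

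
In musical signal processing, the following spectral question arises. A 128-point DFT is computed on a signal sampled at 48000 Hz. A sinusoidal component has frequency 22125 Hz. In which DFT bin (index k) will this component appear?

DFT frequency resolution = f_s/N = 48000/128 = 375 Hz
Bin index k = f_signal / resolution = 22125 / 375 = 59
The signal frequency 22125 Hz falls in DFT bin k = 59.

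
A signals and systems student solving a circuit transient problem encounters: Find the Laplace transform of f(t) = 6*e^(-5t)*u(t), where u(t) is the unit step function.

Standard Laplace transform pair:
e^(-at)*u(t) <-> 1/(s+a)
With a = 5: L{6*e^(-5t)*u(t)} = 6/(s+5), ROC: Re(s) > -5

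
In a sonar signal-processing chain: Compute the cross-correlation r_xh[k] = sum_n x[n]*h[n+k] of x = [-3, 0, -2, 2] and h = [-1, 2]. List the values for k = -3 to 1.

Both sequences indexed from 0 and zero outside their support.
Lags with overlap: k = -3 to 1.
  r_xh[-3] = x[3]*h[0] = -2
  r_xh[-2] = x[2]*h[0] + x[3]*h[1] = 6
  r_xh[-1] = x[1]*h[0] + x[2]*h[1] = -4
  r_xh[0] = x[0]*h[0] + x[1]*h[1] = 3
  r_xh[1] = x[0]*h[1] = -6
r_xh = [-2, 6, -4, 3, -6] (for k = -3, ..., 1)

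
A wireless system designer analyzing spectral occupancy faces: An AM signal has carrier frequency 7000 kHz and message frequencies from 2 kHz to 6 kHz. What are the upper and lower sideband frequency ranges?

Upper sideband (USB) = fc + [fm_low, fm_high] = 7000 + [2, 6] = [7002, 7006] kHz
Lower sideband (LSB) = fc - [fm_high, fm_low] = 7000 - [6, 2] = [6994, 6998] kHz
Total occupied spectrum: 6994 kHz to 7006 kHz (plus carrier at 7000 kHz)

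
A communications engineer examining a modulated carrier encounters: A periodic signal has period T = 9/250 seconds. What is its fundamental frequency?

The fundamental frequency is the reciprocal of the period.
f = 1/T = 1/(9/250) = 250/9 Hz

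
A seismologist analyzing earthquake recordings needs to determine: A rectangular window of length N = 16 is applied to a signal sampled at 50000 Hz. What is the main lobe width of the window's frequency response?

For a rectangular window of length N,
the main lobe width in frequency is 2*f_s/N.
= 2*50000/16 = 6250 Hz
This determines the minimum frequency separation for resolving two sinusoids.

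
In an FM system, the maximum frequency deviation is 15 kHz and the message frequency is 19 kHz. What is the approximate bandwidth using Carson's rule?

Carson's rule: BW = 2*(delta_f + f_m)
= 2*(15 + 19) kHz = 68 kHz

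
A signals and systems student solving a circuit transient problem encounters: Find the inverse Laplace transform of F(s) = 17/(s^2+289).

Standard pair: w/(s^2+w^2) <-> sin(wt)*u(t)
Recognize w^2 = 289, so w = 17; numerator 17 = 1*17.
f(t) = sin(17t)*u(t)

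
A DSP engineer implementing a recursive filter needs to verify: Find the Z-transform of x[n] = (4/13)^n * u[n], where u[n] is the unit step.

The Z-transform of a^n * u[n] is z/(z-a) for |z| > |a|.
Here a = 4/13, so X(z) = z/(z - (4/13)) = 13z/(13z - 4)
ROC: |z| > 4/13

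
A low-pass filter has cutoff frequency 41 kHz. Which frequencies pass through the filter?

A low-pass filter passes all frequencies below the cutoff frequency 41 kHz and attenuates higher frequencies.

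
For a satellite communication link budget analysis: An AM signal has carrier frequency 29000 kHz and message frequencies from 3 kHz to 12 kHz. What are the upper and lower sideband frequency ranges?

Upper sideband (USB) = fc + [fm_low, fm_high] = 29000 + [3, 12] = [29003, 29012] kHz
Lower sideband (LSB) = fc - [fm_high, fm_low] = 29000 - [12, 3] = [28988, 28997] kHz
Total occupied spectrum: 28988 kHz to 29012 kHz (plus carrier at 29000 kHz)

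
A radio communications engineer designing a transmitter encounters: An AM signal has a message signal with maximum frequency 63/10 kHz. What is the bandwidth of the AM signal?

In AM (double-sideband), the bandwidth is twice the message frequency.
BW = 2 * f_m = 2 * 63/10 kHz = 63/5 kHz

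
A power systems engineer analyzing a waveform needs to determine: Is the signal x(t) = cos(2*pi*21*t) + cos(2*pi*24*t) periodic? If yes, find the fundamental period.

f1 = 21 Hz, f2 = 24 Hz
Period T1 = 1/21, T2 = 1/24
Ratio T1/T2 = 24/21, which is rational.
The signal is periodic with fundamental period T = 1/GCD(21,24) = 1/3 s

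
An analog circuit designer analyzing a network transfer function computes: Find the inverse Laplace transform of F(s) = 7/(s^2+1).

Standard pair: w/(s^2+w^2) <-> sin(wt)*u(t)
Recognize w^2 = 1, so w = 1; numerator 7 = 7*1.
f(t) = 7*sin(t)*u(t)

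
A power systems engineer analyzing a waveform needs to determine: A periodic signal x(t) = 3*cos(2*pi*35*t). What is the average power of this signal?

Average power of A*cos(wt) is A^2/2.
P = 3^2 / 2 = 9/2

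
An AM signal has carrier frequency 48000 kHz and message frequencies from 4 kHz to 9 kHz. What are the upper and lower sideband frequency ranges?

Upper sideband (USB) = fc + [fm_low, fm_high] = 48000 + [4, 9] = [48004, 48009] kHz
Lower sideband (LSB) = fc - [fm_high, fm_low] = 48000 - [9, 4] = [47991, 47996] kHz
Total occupied spectrum: 47991 kHz to 48009 kHz (plus carrier at 48000 kHz)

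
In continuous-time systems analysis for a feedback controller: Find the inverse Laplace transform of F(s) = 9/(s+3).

Standard pair: k/(s+a) <-> k*e^(-at)*u(t)
With k=9, a=3: f(t) = 9*e^(-3t)*u(t)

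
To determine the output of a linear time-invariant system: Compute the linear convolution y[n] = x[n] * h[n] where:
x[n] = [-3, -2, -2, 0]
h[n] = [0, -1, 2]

y[n] = sum_k x[k]*h[n-k]. Output length = len(x) + len(h) - 1 = 4 + 3 - 1 = 6.
y[0] = -3*0 = 0
y[1] = -2*0 + -3*-1 = 3
y[2] = -2*0 + -2*-1 + -3*2 = -4
y[3] = 0*0 + -2*-1 + -2*2 = -2
y[4] = 0*-1 + -2*2 = -4
y[5] = 0*2 = 0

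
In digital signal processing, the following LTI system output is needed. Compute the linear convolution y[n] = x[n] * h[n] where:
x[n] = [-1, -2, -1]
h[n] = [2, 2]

y[n] = sum_k x[k]*h[n-k]. Output length = len(x) + len(h) - 1 = 3 + 2 - 1 = 4.
y[0] = -1*2 = -2
y[1] = -2*2 + -1*2 = -6
y[2] = -1*2 + -2*2 = -6
y[3] = -1*2 = -2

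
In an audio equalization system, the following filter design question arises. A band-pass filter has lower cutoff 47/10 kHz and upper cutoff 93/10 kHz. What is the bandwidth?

Bandwidth = f_high - f_low
= 93/10 kHz - 47/10 kHz = 23/5 kHz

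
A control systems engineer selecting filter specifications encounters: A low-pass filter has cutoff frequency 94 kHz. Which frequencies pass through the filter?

A low-pass filter passes all frequencies below the cutoff frequency 94 kHz and attenuates higher frequencies.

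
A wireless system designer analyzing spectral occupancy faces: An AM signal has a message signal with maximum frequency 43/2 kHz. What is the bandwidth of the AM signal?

In AM (double-sideband), the bandwidth is twice the message frequency.
BW = 2 * f_m = 2 * 43/2 kHz = 43 kHz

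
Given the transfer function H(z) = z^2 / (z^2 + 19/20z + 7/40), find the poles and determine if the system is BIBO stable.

Poles are roots of the denominator: z^2 + 19/20z + 7/40 = 0.
Quadratic formula: z = [-(19/20) +/- sqrt((19/20)^2 - 4*(7/40))] / 2
Discriminant = 361/400 - 7/10 = 81/400; sqrt = 9/20.
z = (-19/20 +/- 9/20) / 2 => z = -1/4 or z = -7/10.
|p1| = 1/4, |p2| = 7/10.
For BIBO stability, all poles must lie inside the unit circle (|p| < 1).
System is STABLE since both |p| < 1.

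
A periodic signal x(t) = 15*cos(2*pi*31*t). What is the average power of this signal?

Average power of A*cos(wt) is A^2/2.
P = 15^2 / 2 = 225/2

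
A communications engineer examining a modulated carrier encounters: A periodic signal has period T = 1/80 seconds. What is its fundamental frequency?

The fundamental frequency is the reciprocal of the period.
f = 1/T = 1/(1/80) = 80 Hz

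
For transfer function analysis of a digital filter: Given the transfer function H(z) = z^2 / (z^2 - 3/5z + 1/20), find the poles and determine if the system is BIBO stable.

Poles are roots of the denominator: z^2 - 3/5z + 1/20 = 0.
Quadratic formula: z = [-(-3/5) +/- sqrt((-3/5)^2 - 4*(1/20))] / 2
Discriminant = 9/25 - 1/5 = 4/25; sqrt = 2/5.
z = (3/5 +/- 2/5) / 2 => z = 1/2 or z = 1/10.
|p1| = 1/10, |p2| = 1/2.
For BIBO stability, all poles must lie inside the unit circle (|p| < 1).
System is STABLE since both |p| < 1.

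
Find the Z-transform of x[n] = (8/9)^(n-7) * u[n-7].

Time-shifting property: if X(z) = Z{x[n]}, then Z{x[n-d]} = z^(-d) * X(z)
X(z) = z/(z - 8/9) for x[n] = (8/9)^n * u[n]
Z{x[n-7]} = z^(-7) * z/(z - 8/9) = z^(-6)/(z - 8/9)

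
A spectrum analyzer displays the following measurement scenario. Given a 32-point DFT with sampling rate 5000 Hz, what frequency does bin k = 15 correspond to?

The frequency of DFT bin k is: f_k = k * f_s / N
f_15 = 15 * 5000 / 32 = 9375/4 Hz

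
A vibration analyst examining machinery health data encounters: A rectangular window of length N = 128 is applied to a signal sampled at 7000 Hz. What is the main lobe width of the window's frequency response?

For a rectangular window of length N,
the main lobe width in frequency is 2*f_s/N.
= 2*7000/128 = 875/8 Hz
This determines the minimum frequency separation for resolving two sinusoids.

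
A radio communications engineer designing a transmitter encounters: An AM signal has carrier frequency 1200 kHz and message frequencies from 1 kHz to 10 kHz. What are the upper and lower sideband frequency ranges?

Upper sideband (USB) = fc + [fm_low, fm_high] = 1200 + [1, 10] = [1201, 1210] kHz
Lower sideband (LSB) = fc - [fm_high, fm_low] = 1200 - [10, 1] = [1190, 1199] kHz
Total occupied spectrum: 1190 kHz to 1210 kHz (plus carrier at 1200 kHz)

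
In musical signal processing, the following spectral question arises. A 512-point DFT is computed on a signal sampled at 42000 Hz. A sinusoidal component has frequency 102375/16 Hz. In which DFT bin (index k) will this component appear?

DFT frequency resolution = f_s/N = 42000/512 = 2625/32 Hz
Bin index k = f_signal / resolution = 102375/16 / 2625/32 = 78
The signal frequency 102375/16 Hz falls in DFT bin k = 78.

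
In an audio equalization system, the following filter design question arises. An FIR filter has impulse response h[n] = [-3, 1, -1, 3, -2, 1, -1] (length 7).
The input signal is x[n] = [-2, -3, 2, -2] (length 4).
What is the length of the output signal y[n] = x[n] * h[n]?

For linear convolution, the output length is:
len(y) = len(x) + len(h) - 1 = 4 + 7 - 1 = 10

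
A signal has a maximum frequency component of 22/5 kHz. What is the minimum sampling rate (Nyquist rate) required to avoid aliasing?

By the Nyquist-Shannon sampling theorem,
the minimum sampling rate (Nyquist rate) must be at least 2 * f_max.
Nyquist rate = 2 * 22/5 kHz = 44/5 kHz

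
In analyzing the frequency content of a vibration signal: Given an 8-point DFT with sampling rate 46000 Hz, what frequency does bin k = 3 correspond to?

The frequency of DFT bin k is: f_k = k * f_s / N
f_3 = 3 * 46000 / 8 = 17250 Hz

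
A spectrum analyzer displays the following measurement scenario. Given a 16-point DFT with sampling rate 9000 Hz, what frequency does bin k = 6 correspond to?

The frequency of DFT bin k is: f_k = k * f_s / N
f_6 = 6 * 9000 / 16 = 3375 Hz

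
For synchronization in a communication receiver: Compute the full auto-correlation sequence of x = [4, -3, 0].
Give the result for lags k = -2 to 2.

r_xx[k] = sum_m x[m]*x[m+k], indexed from 0, for k = -2 to 2:
  r_xx[-2] = x[2]*x[0] = 0
  r_xx[-1] = x[1]*x[0] + x[2]*x[1] = -12
  r_xx[0] = x[0]*x[0] + x[1]*x[1] + x[2]*x[2] = 25
  r_xx[1] = x[0]*x[1] + x[1]*x[2] = -12
  r_xx[2] = x[0]*x[2] = 0
r_xx = [0, -12, 25, -12, 0]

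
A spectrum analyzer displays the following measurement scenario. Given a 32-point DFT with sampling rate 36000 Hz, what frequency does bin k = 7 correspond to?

The frequency of DFT bin k is: f_k = k * f_s / N
f_7 = 7 * 36000 / 32 = 7875 Hz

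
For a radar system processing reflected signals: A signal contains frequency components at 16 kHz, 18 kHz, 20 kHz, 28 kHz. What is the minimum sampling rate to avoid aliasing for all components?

The highest frequency component is f_max = 28 kHz.
Nyquist rate = 2 * f_max = 2 * 28 kHz = 56 kHz.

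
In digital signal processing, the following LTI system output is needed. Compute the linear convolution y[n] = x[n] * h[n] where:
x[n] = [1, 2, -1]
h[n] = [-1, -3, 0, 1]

y[n] = sum_k x[k]*h[n-k]. Output length = len(x) + len(h) - 1 = 3 + 4 - 1 = 6.
y[0] = 1*-1 = -1
y[1] = 2*-1 + 1*-3 = -5
y[2] = -1*-1 + 2*-3 + 1*0 = -5
y[3] = -1*-3 + 2*0 + 1*1 = 4
y[4] = -1*0 + 2*1 = 2
y[5] = -1*1 = -1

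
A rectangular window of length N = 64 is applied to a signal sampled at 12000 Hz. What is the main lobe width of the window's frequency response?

For a rectangular window of length N,
the main lobe width in frequency is 2*f_s/N.
= 2*12000/64 = 375 Hz
This determines the minimum frequency separation for resolving two sinusoids.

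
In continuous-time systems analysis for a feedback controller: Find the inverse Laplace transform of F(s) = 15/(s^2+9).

Standard pair: w/(s^2+w^2) <-> sin(wt)*u(t)
Recognize w^2 = 9, so w = 3; numerator 15 = 5*3.
f(t) = 5*sin(3t)*u(t)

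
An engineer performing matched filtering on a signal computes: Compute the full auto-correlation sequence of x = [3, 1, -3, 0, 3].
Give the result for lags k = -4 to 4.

r_xx[k] = sum_m x[m]*x[m+k], indexed from 0, for k = -4 to 4:
  r_xx[-4] = x[4]*x[0] = 9
  r_xx[-3] = x[3]*x[0] + x[4]*x[1] = 3
  r_xx[-2] = x[2]*x[0] + x[3]*x[1] + x[4]*x[2] = -18
  r_xx[-1] = x[1]*x[0] + x[2]*x[1] + x[3]*x[2] + x[4]*x[3] = 0
  r_xx[0] = x[0]*x[0] + x[1]*x[1] + x[2]*x[2] + x[3]*x[3] + x[4]*x[4] = 28
  r_xx[1] = x[0]*x[1] + x[1]*x[2] + x[2]*x[3] + x[3]*x[4] = 0
  r_xx[2] = x[0]*x[2] + x[1]*x[3] + x[2]*x[4] = -18
  r_xx[3] = x[0]*x[3] + x[1]*x[4] = 3
  r_xx[4] = x[0]*x[4] = 9
r_xx = [9, 3, -18, 0, 28, 0, -18, 3, 9]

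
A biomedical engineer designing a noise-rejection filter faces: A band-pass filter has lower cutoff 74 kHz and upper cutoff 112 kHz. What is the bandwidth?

Bandwidth = f_high - f_low
= 112 kHz - 74 kHz = 38 kHz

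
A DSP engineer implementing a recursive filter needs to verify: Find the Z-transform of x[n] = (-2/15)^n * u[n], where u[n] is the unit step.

The Z-transform of a^n * u[n] is z/(z-a) for |z| > |a|.
Here a = -2/15, so X(z) = z/(z - (-2/15)) = 15z/(15z + 2)
ROC: |z| > 2/15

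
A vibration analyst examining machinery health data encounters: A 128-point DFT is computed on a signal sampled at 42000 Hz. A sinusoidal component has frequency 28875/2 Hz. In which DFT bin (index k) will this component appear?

DFT frequency resolution = f_s/N = 42000/128 = 2625/8 Hz
Bin index k = f_signal / resolution = 28875/2 / 2625/8 = 44
The signal frequency 28875/2 Hz falls in DFT bin k = 44.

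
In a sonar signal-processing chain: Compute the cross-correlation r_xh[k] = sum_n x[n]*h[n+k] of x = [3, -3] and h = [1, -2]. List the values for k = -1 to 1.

Both sequences indexed from 0 and zero outside their support.
Lags with overlap: k = -1 to 1.
  r_xh[-1] = x[1]*h[0] = -3
  r_xh[0] = x[0]*h[0] + x[1]*h[1] = 9
  r_xh[1] = x[0]*h[1] = -6
r_xh = [-3, 9, -6] (for k = -1, ..., 1)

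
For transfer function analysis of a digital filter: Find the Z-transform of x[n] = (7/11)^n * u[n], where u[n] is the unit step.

The Z-transform of a^n * u[n] is z/(z-a) for |z| > |a|.
Here a = 7/11, so X(z) = z/(z - (7/11)) = 11z/(11z - 7)
ROC: |z| > 7/11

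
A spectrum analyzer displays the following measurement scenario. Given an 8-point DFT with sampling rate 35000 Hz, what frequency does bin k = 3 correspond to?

The frequency of DFT bin k is: f_k = k * f_s / N
f_3 = 3 * 35000 / 8 = 13125 Hz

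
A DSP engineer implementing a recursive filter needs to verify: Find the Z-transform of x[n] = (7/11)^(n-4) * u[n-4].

Time-shifting property: if X(z) = Z{x[n]}, then Z{x[n-d]} = z^(-d) * X(z)
X(z) = z/(z - 7/11) for x[n] = (7/11)^n * u[n]
Z{x[n-4]} = z^(-4) * z/(z - 7/11) = z^(-3)/(z - 7/11)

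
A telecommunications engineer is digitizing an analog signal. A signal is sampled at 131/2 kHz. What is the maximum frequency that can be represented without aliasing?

The maximum frequency that can be represented without aliasing
is the Nyquist frequency: f_max = f_s / 2 = 131/2 kHz / 2 = 131/4 kHz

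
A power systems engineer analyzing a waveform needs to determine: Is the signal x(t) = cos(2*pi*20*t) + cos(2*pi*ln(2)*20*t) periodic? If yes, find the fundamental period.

f1 = 20 Hz, f2 = 20*ln(2) Hz
Ratio f2/f1 = ln(2), which is irrational.
Since the frequency ratio is irrational, no common period exists.
The signal is not periodic.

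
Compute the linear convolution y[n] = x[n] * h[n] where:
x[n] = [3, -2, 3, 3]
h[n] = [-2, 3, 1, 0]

y[n] = sum_k x[k]*h[n-k]. Output length = len(x) + len(h) - 1 = 4 + 4 - 1 = 7.
y[0] = 3*-2 = -6
y[1] = -2*-2 + 3*3 = 13
y[2] = 3*-2 + -2*3 + 3*1 = -9
y[3] = 3*-2 + 3*3 + -2*1 + 3*0 = 1
y[4] = 3*3 + 3*1 + -2*0 = 12
y[5] = 3*1 + 3*0 = 3
y[6] = 3*0 = 0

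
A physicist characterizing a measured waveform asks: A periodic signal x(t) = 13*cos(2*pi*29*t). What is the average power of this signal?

Average power of A*cos(wt) is A^2/2.
P = 13^2 / 2 = 169/2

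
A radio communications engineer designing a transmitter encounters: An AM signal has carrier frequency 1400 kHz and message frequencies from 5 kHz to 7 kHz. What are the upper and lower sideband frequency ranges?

Upper sideband (USB) = fc + [fm_low, fm_high] = 1400 + [5, 7] = [1405, 1407] kHz
Lower sideband (LSB) = fc - [fm_high, fm_low] = 1400 - [7, 5] = [1393, 1395] kHz
Total occupied spectrum: 1393 kHz to 1407 kHz (plus carrier at 1400 kHz)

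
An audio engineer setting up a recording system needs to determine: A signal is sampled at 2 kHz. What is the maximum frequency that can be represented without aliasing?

The maximum frequency that can be represented without aliasing
is the Nyquist frequency: f_max = f_s / 2 = 2 kHz / 2 = 1 kHz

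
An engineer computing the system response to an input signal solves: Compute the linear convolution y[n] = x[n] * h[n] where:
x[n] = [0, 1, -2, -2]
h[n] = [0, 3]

y[n] = sum_k x[k]*h[n-k]. Output length = len(x) + len(h) - 1 = 4 + 2 - 1 = 5.
y[0] = 0*0 = 0
y[1] = 1*0 + 0*3 = 0
y[2] = -2*0 + 1*3 = 3
y[3] = -2*0 + -2*3 = -6
y[4] = -2*3 = -6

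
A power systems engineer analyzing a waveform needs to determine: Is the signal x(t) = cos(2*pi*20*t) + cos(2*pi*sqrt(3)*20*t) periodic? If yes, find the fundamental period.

f1 = 20 Hz, f2 = 20*sqrt(3) Hz
Ratio f2/f1 = sqrt(3), which is irrational.
Since the frequency ratio is irrational, no common period exists.
The signal is not periodic.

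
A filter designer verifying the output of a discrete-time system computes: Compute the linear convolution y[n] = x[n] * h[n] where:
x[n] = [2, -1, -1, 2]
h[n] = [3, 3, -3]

y[n] = sum_k x[k]*h[n-k]. Output length = len(x) + len(h) - 1 = 4 + 3 - 1 = 6.
y[0] = 2*3 = 6
y[1] = -1*3 + 2*3 = 3
y[2] = -1*3 + -1*3 + 2*-3 = -12
y[3] = 2*3 + -1*3 + -1*-3 = 6
y[4] = 2*3 + -1*-3 = 9
y[5] = 2*-3 = -6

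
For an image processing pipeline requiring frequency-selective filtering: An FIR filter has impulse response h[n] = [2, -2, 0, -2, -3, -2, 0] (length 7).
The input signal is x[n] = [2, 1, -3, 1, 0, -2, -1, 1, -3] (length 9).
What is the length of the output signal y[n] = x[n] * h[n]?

For linear convolution, the output length is:
len(y) = len(x) + len(h) - 1 = 9 + 7 - 1 = 15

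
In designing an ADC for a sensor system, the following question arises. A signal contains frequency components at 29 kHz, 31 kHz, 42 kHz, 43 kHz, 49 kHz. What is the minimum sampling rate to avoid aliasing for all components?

The highest frequency component is f_max = 49 kHz.
Nyquist rate = 2 * f_max = 2 * 49 kHz = 98 kHz.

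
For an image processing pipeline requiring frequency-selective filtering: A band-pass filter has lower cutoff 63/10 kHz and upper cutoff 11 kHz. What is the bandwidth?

Bandwidth = f_high - f_low
= 11 kHz - 63/10 kHz = 47/10 kHz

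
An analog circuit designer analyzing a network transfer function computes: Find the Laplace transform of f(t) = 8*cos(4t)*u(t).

Standard pair: cos(wt)*u(t) <-> s/(s^2+w^2)
With w = 4: L{8*cos(4t)*u(t)} = 8s/(s^2+16)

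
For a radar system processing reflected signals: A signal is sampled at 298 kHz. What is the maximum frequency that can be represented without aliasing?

The maximum frequency that can be represented without aliasing
is the Nyquist frequency: f_max = f_s / 2 = 298 kHz / 2 = 149 kHz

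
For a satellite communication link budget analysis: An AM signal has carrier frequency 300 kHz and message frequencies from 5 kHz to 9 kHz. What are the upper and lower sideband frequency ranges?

Upper sideband (USB) = fc + [fm_low, fm_high] = 300 + [5, 9] = [305, 309] kHz
Lower sideband (LSB) = fc - [fm_high, fm_low] = 300 - [9, 5] = [291, 295] kHz
Total occupied spectrum: 291 kHz to 309 kHz (plus carrier at 300 kHz)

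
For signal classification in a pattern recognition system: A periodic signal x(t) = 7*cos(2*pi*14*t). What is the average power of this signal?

Average power of A*cos(wt) is A^2/2.
P = 7^2 / 2 = 49/2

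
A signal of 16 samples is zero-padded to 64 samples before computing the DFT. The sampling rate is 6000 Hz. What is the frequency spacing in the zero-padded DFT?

Original DFT: N = 16, resolution = f_s/N = 6000/16 = 375 Hz
Zero-padded DFT: N = 64, resolution = f_s/N = 6000/64 = 375/4 Hz
Zero-padding interpolates the spectrum (finer frequency grid)
but does NOT improve the true spectral resolution (ability to resolve close frequencies).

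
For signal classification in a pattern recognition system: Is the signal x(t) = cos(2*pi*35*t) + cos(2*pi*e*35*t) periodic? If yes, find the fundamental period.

f1 = 35 Hz, f2 = 35*e Hz
Ratio f2/f1 = e, which is irrational.
Since the frequency ratio is irrational, no common period exists.
The signal is not periodic.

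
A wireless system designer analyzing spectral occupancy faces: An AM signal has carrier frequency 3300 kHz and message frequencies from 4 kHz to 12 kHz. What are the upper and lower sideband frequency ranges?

Upper sideband (USB) = fc + [fm_low, fm_high] = 3300 + [4, 12] = [3304, 3312] kHz
Lower sideband (LSB) = fc - [fm_high, fm_low] = 3300 - [12, 4] = [3288, 3296] kHz
Total occupied spectrum: 3288 kHz to 3312 kHz (plus carrier at 3300 kHz)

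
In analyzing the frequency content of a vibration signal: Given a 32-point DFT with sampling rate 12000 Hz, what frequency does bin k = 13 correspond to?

The frequency of DFT bin k is: f_k = k * f_s / N
f_13 = 13 * 12000 / 32 = 4875 Hz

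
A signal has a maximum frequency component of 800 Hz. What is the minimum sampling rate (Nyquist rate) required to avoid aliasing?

By the Nyquist-Shannon sampling theorem,
the minimum sampling rate (Nyquist rate) must be at least 2 * f_max.
Nyquist rate = 2 * 800 Hz = 1600 Hz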